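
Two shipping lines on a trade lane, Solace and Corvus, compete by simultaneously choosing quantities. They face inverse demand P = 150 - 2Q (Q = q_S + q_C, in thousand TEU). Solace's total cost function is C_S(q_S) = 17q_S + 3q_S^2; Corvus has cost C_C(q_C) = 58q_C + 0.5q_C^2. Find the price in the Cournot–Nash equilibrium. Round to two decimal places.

Solace's profit: π_S = (150 - 2Q)q_S - (17q_S + 3q_S²). Setting ∂π_S/∂q_S = 0: 133 - 10q_S - 2(q_C) = 0.
Corvus's first-order condition: 92 - 5q_C - 2(q_S) = 0.
So q_S = (133 - 2q_C)/10 and q_C = (92 - 2q_S)/5.
Solving the pair: q_S = 481/46, q_C = 327/23.
Total output Q = 1135/46, so price P = 150 - 2·(1135/46) = 100.6522.

100.65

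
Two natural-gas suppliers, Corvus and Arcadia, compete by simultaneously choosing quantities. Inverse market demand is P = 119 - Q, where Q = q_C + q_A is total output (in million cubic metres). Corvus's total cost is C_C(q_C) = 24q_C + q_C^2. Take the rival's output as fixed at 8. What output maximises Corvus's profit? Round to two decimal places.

21.75

With the rival's output fixed at 8, Corvus's profit is π_C = (119 - 8 - q_C)q_C - (24q_C + q_C²) = (111 - q_C)q_C - (24q_C + q_C²).
∂π_C/∂q_C = 87 - 4q_C = 0, so q_C = 87/4.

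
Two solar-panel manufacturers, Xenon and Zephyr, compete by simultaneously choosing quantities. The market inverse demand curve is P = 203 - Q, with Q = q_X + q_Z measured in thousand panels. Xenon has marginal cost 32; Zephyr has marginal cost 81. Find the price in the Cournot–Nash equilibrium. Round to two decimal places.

Xenon's profit: π_X = (203 - Q)q_X - (32q_X). Setting ∂π_X/∂q_X = 0: 171 - 2q_X - (q_Z) = 0.
Zephyr's profit: π_Z = (203 - Q)q_Z - (81q_Z). Setting ∂π_Z/∂q_Z = 0: 122 - 2q_Z - (q_X) = 0.
Best responses: q_X = (171 - q_Z)/2, q_Z = (122 - q_X)/2.
Substituting one into the other gives q_X = 220/3 and q_Z = 73/3.
Total output Q = 293/3, so price P = 203 - 293/3 = 316/3.

105.33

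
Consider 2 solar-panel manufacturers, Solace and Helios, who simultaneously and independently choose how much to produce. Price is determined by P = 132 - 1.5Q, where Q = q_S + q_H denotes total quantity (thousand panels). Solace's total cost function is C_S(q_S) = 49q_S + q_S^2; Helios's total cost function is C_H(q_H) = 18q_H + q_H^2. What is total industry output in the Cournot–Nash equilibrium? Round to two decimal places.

Solace's profit: π_S = (132 - 1.5Q)q_S - (49q_S + q_S²). Setting ∂π_S/∂q_S = 0: 83 - 5q_S - (3/2)(q_H) = 0.
Helios's profit: π_H = (132 - 1.5Q)q_H - (18q_H + q_H²). Setting ∂π_H/∂q_H = 0: 114 - 5q_H - (3/2)(q_S) = 0.
So q_S = (83 - (3/2)q_H)/5 and q_H = (114 - (3/2)q_S)/5.
Solving the pair: q_S = 976/91, q_H = 1782/91.
Total output Q = 976/91 + 1782/91 = 394/13.

30.31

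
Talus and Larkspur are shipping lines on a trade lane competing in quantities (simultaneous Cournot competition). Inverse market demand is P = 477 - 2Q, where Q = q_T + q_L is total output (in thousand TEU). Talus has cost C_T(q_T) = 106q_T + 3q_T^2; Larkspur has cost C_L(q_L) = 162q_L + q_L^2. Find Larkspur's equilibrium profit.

Talus's profit: π_T = (477 - 2Q)q_T - (106q_T + 3q_T²). Setting ∂π_T/∂q_T = 0: 371 - 10q_T - 2(q_L) = 0.
Larkspur's profit: π_L = (477 - 2Q)q_L - (162q_L + q_L²). Setting ∂π_L/∂q_L = 0: 315 - 6q_L - 2(q_T) = 0.
Best responses: q_T = (371 - 2q_L)/10, q_L = (315 - 2q_T)/6.
Solving the pair: q_T = 57/2, q_L = 43.
Price P = 477 - 2·(143/2) = 334.
Larkspur's profit: 334·43 - 162·43 - 43² = 5547.

5547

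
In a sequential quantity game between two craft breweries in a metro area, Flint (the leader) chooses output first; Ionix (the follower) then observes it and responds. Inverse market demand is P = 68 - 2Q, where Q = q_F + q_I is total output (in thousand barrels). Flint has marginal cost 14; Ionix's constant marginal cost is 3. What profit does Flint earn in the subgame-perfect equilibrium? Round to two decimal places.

Solve by backward induction. Given q_F, the follower Ionix maximises π_I = (68 - 2q_F - 2q_I)q_I - 3q_I.
Follower FOC: 65 - 2q_F - 4q_I = 0, so q_I(q_F) = (65 - 2q_F)/4.
The leader anticipates this reaction. Substituting into P = 68 - 2Q gives P = 71/2 - q_F, so π_F = (71/2 - q_F)q_F - 14q_F.
Maximising: ∂π_F/∂q_F = 43/2 - 2q_F = 0, giving q_F = 43/4.
Then q_I = (65 - 2·(43/4))/4 = 87/8.
Price P = 68 - 2·(173/8) = 99/4.
Flint's profit: (99/4 - 14)·(43/4) = 1849/16.

115.56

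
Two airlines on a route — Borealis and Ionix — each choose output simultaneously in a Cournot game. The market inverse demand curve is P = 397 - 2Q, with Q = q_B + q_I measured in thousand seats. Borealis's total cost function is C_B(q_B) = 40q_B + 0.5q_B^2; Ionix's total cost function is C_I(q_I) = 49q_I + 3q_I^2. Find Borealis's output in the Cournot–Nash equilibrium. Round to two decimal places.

62.48

Borealis's profit: π_B = (397 - 2Q)q_B - (40q_B + (1/2)q_B²). Setting ∂π_B/∂q_B = 0: 357 - 5q_B - 2(q_I) = 0.
Ionix's first-order condition: 348 - 10q_I - 2(q_B) = 0.
Rearranging gives the reaction functions q_B = (357 - 2q_I)/5 and q_I = (348 - 2q_B)/10.
Substituting one into the other gives q_B = 1437/23 and q_I = 513/23.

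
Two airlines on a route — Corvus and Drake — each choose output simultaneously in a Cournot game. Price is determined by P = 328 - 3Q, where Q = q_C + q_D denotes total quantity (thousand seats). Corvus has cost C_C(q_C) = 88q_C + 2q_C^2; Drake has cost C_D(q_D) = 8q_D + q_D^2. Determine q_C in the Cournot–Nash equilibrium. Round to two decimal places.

Corvus's profit: π_C = (328 - 3Q)q_C - (88q_C + 2q_C²). Setting ∂π_C/∂q_C = 0: 240 - 10q_C - 3(q_D) = 0.
Drake's first-order condition: 320 - 8q_D - 3(q_C) = 0.
Best responses: q_C = (240 - 3q_D)/10, q_D = (320 - 3q_C)/8.
Solving the pair: q_C = 960/71, q_D = 34.9296.

13.52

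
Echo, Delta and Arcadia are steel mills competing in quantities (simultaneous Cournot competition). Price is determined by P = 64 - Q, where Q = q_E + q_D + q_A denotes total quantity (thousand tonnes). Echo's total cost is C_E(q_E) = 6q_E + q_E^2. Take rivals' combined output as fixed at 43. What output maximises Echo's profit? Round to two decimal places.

3.75

With rivals' combined output fixed at 43, Echo's profit is π_E = (64 - 43 - q_E)q_E - (6q_E + q_E²) = (21 - q_E)q_E - (6q_E + q_E²).
∂π_E/∂q_E = 15 - 4q_E = 0, so q_E = 15/4.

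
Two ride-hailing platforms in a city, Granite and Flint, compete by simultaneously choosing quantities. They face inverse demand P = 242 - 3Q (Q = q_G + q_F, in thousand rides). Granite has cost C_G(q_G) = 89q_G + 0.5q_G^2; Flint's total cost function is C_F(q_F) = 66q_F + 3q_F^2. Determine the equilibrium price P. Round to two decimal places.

158.76

Granite's profit: π_G = (242 - 3Q)q_G - (89q_G + (1/2)q_G²). Setting ∂π_G/∂q_G = 0: 153 - 7q_G - 3(q_F) = 0.
Flint's profit: π_F = (242 - 3Q)q_F - (66q_F + 3q_F²). Setting ∂π_F/∂q_F = 0: 176 - 12q_F - 3(q_G) = 0.
Best responses: q_G = (153 - 3q_F)/7, q_F = (176 - 3q_G)/12.
Substituting one into the other gives q_G = 436/25 and q_F = 773/75.
Total output Q = 27.7467, so price P = 242 - 3·27.7467 = 158.7600.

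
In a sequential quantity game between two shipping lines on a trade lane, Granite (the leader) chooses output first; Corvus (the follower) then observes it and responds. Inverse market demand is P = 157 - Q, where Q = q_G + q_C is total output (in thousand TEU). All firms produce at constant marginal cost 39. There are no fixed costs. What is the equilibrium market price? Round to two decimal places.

Solve by backward induction. Given q_G, the follower Corvus maximises π_C = (157 - q_G - q_C)q_C - 39q_C.
Follower FOC: 118 - q_G - 2q_C = 0, so q_C(q_G) = (118 - q_G)/2.
The leader anticipates this reaction. Substituting into P = 157 - Q gives P = 98 - (1/2)q_G, so π_G = (98 - (1/2)q_G)q_G - 39q_G.
The leader's first-order condition 59 - q_G = 0 yields q_G = 59.
Then q_C = (118 - 59)/2 = 59/2.
Total output Q = 177/2, so price P = 157 - 177/2 = 137/2.

68.50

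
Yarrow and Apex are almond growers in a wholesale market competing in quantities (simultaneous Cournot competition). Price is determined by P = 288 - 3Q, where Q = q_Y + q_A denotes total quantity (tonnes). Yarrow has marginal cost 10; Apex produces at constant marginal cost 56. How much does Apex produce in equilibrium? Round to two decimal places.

Yarrow's profit: π_Y = (288 - 3Q)q_Y - (10q_Y). Setting ∂π_Y/∂q_Y = 0: 278 - 6q_Y - 3(q_A) = 0.
Apex's first-order condition: 232 - 6q_A - 3(q_Y) = 0.
So q_Y = (278 - 3q_A)/6 and q_A = (232 - 3q_Y)/6.
Solving the pair: q_Y = 36, q_A = 62/3.

20.67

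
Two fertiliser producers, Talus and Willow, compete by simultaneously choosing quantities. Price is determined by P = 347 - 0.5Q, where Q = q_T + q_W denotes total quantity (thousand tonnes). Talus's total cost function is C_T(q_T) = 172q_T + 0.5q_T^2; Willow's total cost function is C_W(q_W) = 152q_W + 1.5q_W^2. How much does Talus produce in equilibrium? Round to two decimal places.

77.74

Talus's profit: π_T = (347 - 0.5Q)q_T - (172q_T + (1/2)q_T²). Setting ∂π_T/∂q_T = 0: 175 - 2q_T - (1/2)(q_W) = 0.
Willow's first-order condition: 195 - 4q_W - (1/2)(q_T) = 0.
Rearranging gives the reaction functions q_T = (175 - (1/2)q_W)/2 and q_W = (195 - (1/2)q_T)/4.
Substituting one into the other gives q_T = 77.7419 and q_W = 1210/31.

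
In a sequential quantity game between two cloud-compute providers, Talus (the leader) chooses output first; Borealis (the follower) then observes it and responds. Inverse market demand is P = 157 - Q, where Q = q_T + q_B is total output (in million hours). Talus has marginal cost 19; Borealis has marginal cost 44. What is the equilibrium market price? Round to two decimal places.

Solve by backward induction. Given q_T, the follower Borealis maximises π_B = (157 - q_T - q_B)q_B - 44q_B.
Setting the follower's marginal profit to zero, 113 - q_T - 2q_B = 0, i.e. q_B = (113 - q_T)/2.
Talus substitutes q_B(q_T) into its own profit: π_T = q_T(157 - q_T - (113 - q_T)/2) - 19q_T = (201/2 - (1/2)q_T)q_T - 19q_T.
Maximising: ∂π_T/∂q_T = 163/2 - q_T = 0, giving q_T = 163/2.
Then q_B = (113 - 163/2)/2 = 63/4.
Total output Q = 389/4, so price P = 157 - 389/4 = 239/4.

59.75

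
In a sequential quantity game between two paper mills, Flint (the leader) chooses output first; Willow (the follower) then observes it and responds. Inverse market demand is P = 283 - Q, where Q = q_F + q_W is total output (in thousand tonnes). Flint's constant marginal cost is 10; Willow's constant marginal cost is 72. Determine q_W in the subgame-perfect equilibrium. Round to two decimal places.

Solve by backward induction. Given q_F, the follower Willow maximises π_W = (283 - q_F - q_W)q_W - 72q_W.
Follower FOC: 211 - q_F - 2q_W = 0, so q_W(q_F) = (211 - q_F)/2.
The leader anticipates this reaction. Substituting into P = 283 - Q gives P = 355/2 - (1/2)q_F, so π_F = (355/2 - (1/2)q_F)q_F - 10q_F.
Maximising: ∂π_F/∂q_F = 335/2 - q_F = 0, giving q_F = 335/2.
Then q_W = (211 - 335/2)/2 = 87/4.

21.75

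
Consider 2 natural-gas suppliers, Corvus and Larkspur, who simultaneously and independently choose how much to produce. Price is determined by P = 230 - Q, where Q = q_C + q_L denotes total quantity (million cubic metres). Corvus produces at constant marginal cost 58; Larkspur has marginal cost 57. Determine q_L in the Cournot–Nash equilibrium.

Corvus's profit: π_C = (230 - Q)q_C - (58q_C). Setting ∂π_C/∂q_C = 0: 172 - 2q_C - (q_L) = 0.
Larkspur's first-order condition: 173 - 2q_L - (q_C) = 0.
So q_C = (172 - q_L)/2 and q_L = (173 - q_C)/2.
Solving the pair: q_C = 57, q_L = 58.

58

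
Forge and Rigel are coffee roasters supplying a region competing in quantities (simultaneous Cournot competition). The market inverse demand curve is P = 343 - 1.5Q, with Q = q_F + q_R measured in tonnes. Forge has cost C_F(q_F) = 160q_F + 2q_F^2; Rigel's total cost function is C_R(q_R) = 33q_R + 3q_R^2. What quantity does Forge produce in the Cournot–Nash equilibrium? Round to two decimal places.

19.46

Forge's profit: π_F = (343 - 1.5Q)q_F - (160q_F + 2q_F²). Setting ∂π_F/∂q_F = 0: 183 - 7q_F - (3/2)(q_R) = 0.
Rigel's profit: π_R = (343 - 1.5Q)q_R - (33q_R + 3q_R²). Setting ∂π_R/∂q_R = 0: 310 - 9q_R - (3/2)(q_F) = 0.
Best responses: q_F = (183 - (3/2)q_R)/7, q_R = (310 - (3/2)q_F)/9.
Solving the pair: q_F = 1576/81, q_R = 31.2016.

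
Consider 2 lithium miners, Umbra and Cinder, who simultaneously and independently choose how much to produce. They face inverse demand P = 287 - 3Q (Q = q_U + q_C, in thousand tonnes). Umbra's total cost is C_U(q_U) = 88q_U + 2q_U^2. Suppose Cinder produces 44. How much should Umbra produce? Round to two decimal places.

With the rival's output fixed at 44, Umbra's profit is π_U = (287 - 3·44 - 3q_U)q_U - (88q_U + 2q_U²) = (155 - 3q_U)q_U - (88q_U + 2q_U²).
∂π_U/∂q_U = 67 - 10q_U = 0, so q_U = 67/10.

6.70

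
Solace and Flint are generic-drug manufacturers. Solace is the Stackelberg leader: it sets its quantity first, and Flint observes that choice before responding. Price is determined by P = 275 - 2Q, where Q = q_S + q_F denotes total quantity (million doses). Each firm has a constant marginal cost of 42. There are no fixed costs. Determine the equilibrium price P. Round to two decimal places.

Solve by backward induction. Given q_S, the follower Flint maximises π_F = (275 - 2q_S - 2q_F)q_F - 42q_F.
∂π_F/∂q_F = 233 - 2q_S - 4q_F = 0 gives the reaction function q_F = (233 - 2q_S)/4.
Solace substitutes q_F(q_S) into its own profit: π_S = q_S(275 - 2q_S - (233 - 2q_S)/2) - 42q_S = (317/2 - q_S)q_S - 42q_S.
Maximising: ∂π_S/∂q_S = 233/2 - 2q_S = 0, giving q_S = 233/4.
Then q_F = (233 - 2·(233/4))/4 = 233/8.
Total output Q = 699/8, so price P = 275 - 2·(699/8) = 401/4.

100.25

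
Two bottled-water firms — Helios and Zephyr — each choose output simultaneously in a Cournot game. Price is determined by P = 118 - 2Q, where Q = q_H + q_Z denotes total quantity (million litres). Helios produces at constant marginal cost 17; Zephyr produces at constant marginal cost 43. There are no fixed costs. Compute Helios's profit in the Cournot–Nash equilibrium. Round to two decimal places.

Helios's profit: π_H = (118 - 2Q)q_H - (17q_H). Setting ∂π_H/∂q_H = 0: 101 - 4q_H - 2(q_Z) = 0.
Zephyr's first-order condition: 75 - 4q_Z - 2(q_H) = 0.
Rearranging gives the reaction functions q_H = (101 - 2q_Z)/4 and q_Z = (75 - 2q_H)/4.
Solving the pair: q_H = 127/6, q_Z = 49/6.
Price P = 118 - 2·(88/3) = 178/3.
Helios's profit: (178/3 - 17)·(127/6) = 896.0556.

896.06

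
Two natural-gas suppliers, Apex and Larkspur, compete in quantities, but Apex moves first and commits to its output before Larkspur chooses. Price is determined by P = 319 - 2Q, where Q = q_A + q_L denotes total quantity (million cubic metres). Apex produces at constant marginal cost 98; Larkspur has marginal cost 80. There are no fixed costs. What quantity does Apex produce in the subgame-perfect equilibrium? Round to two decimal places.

Solve by backward induction. Given q_A, the follower Larkspur maximises π_L = (319 - 2q_A - 2q_L)q_L - 80q_L.
∂π_L/∂q_L = 239 - 2q_A - 4q_L = 0 gives the reaction function q_L = (239 - 2q_A)/4.
The leader anticipates this reaction. Substituting into P = 319 - 2Q gives P = 399/2 - q_A, so π_A = (399/2 - q_A)q_A - 98q_A.
Leader FOC: 203/2 - 2q_A = 0, so q_A = 203/4.
Then q_L = (239 - 2·(203/4))/4 = 275/8.

50.75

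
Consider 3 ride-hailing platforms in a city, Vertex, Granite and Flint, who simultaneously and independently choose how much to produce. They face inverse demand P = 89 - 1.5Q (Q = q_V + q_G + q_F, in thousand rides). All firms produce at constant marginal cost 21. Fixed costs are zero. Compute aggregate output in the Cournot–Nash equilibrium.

34

A representative firm's profit is π_i = q_i(89 - 1.5Q) - 21q_i.
First-order condition (treating rivals' output as given): 68 - 3q_i - (3/2)·Σ_{j≠i} q_j = 0.
By symmetry each firm produces the same amount; substituting Σ_{j≠i} q_j = 2q_i yields q_i = 68/6 = 34/3.
Total output Q = 34/3 + 34/3 + 34/3 = 34.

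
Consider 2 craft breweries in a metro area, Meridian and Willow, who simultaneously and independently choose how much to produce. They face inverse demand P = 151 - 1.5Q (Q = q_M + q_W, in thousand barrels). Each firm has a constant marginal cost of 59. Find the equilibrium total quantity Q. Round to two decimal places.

A representative firm's profit is π_i = q_i(151 - 1.5Q) - 59q_i.
Setting ∂π_i/∂q_i = 0 with rivals' quantities fixed: 92 - 3q_i - (3/2)q_j = 0.
By symmetry each firm produces the same amount; substituting q_j = q_i yields q_i = 92/(9/2) = 184/9.
Total output Q = 184/9 + 184/9 = 368/9.

40.89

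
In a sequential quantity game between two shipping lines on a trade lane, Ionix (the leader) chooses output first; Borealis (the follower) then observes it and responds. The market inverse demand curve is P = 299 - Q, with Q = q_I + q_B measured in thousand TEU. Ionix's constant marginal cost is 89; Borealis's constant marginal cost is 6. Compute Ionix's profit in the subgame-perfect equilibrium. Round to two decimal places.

Solve by backward induction. Given q_I, the follower Borealis maximises π_B = (299 - q_I - q_B)q_B - 6q_B.
Follower FOC: 293 - q_I - 2q_B = 0, so q_B(q_I) = (293 - q_I)/2.
Ionix substitutes q_B(q_I) into its own profit: π_I = q_I(299 - q_I - (293 - q_I)/2) - 89q_I = (305/2 - (1/2)q_I)q_I - 89q_I.
Leader FOC: 127/2 - q_I = 0, so q_I = 127/2.
Then q_B = (293 - 127/2)/2 = 459/4.
Price P = 299 - 713/4 = 483/4.
Ionix's profit: (483/4 - 89)·(127/2) = 2016.1250.

2016.13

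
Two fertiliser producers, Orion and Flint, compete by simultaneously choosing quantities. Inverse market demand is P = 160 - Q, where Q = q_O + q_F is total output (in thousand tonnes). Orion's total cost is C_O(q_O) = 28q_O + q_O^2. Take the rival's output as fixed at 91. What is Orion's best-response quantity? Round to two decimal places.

With the rival's output fixed at 91, Orion's profit is π_O = (160 - 91 - q_O)q_O - (28q_O + q_O²) = (69 - q_O)q_O - (28q_O + q_O²).
∂π_O/∂q_O = 41 - 4q_O = 0, so q_O = 41/4.

10.25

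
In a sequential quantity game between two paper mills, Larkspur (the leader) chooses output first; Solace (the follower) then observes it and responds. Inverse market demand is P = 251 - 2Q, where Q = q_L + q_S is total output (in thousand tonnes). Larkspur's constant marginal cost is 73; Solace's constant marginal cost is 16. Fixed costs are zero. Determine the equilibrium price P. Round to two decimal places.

Solve by backward induction. Given q_L, the follower Solace maximises π_S = (251 - 2q_L - 2q_S)q_S - 16q_S.
Setting the follower's marginal profit to zero, 235 - 2q_L - 4q_S = 0, i.e. q_S = (235 - 2q_L)/4.
Larkspur substitutes q_S(q_L) into its own profit: π_L = q_L(251 - 2q_L - (235 - 2q_L)/2) - 73q_L = (267/2 - q_L)q_L - 73q_L.
Leader FOC: 121/2 - 2q_L = 0, so q_L = 121/4.
Then q_S = (235 - 2·(121/4))/4 = 349/8.
Total output Q = 591/8, so price P = 251 - 2·(591/8) = 413/4.

103.25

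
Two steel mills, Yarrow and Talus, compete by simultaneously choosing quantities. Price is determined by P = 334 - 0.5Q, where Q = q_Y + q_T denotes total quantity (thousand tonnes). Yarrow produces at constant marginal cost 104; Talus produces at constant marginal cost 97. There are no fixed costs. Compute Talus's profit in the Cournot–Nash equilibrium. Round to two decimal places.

Yarrow's profit: π_Y = (334 - 0.5Q)q_Y - (104q_Y). Setting ∂π_Y/∂q_Y = 0: 230 - q_Y - (1/2)(q_T) = 0.
Talus's first-order condition: 237 - q_T - (1/2)(q_Y) = 0.
Rearranging gives the reaction functions q_Y = (230 - (1/2)q_T) and q_T = (237 - (1/2)q_Y).
Solving the pair: q_Y = 446/3, q_T = 488/3.
Price P = 334 - (1/2)·(934/3) = 535/3.
Talus's profit: (535/3 - 97)·(488/3) = 13230.2222.

13230.22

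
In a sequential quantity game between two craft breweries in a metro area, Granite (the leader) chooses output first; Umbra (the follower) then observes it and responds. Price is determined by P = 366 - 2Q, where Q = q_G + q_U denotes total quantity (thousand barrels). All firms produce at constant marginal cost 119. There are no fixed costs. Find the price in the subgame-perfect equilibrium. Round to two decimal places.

180.75

The follower Umbra best-responds to any q_G: π_U = (366 - 2Q)q_U - 119q_U.
Setting the follower's marginal profit to zero, 247 - 2q_G - 4q_U = 0, i.e. q_U = (247 - 2q_G)/4.
The leader anticipates this reaction. Substituting into P = 366 - 2Q gives P = 485/2 - q_G, so π_G = (485/2 - q_G)q_G - 119q_G.
Leader FOC: 247/2 - 2q_G = 0, so q_G = 247/4.
Then q_U = (247 - 2·(247/4))/4 = 247/8.
Total output Q = 741/8, so price P = 366 - 2·(741/8) = 723/4.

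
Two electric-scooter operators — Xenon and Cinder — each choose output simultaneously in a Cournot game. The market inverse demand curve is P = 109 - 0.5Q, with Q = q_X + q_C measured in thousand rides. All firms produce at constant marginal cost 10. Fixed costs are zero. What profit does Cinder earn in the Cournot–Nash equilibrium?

2178

A representative firm's profit is π_i = q_i(109 - 0.5Q) - 10q_i.
First-order condition (treating rivals' output as given): 99 - q_i - (1/2)q_j = 0.
With identical firms every q_j equals q_i, so q_j = q_i and 99 = (3/2)q_i, giving q_i = 66.
Price P = 109 - (1/2)·132 = 43.
Cinder's profit: (43 - 10)·66 = 2178.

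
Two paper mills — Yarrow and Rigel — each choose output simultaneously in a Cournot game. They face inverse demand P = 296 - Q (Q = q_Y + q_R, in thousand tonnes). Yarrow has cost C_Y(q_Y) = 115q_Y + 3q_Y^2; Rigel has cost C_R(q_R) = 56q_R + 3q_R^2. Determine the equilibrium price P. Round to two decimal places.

249.22

Yarrow's profit: π_Y = (296 - Q)q_Y - (115q_Y + 3q_Y²). Setting ∂π_Y/∂q_Y = 0: 181 - 8q_Y - (q_R) = 0.
Rigel's first-order condition: 240 - 8q_R - (q_Y) = 0.
Best responses: q_Y = (181 - q_R)/8, q_R = (240 - q_Y)/8.
Solving the pair: q_Y = 1208/63, q_R = 1739/63.
Total output Q = 421/9, so price P = 296 - 421/9 = 249.2222.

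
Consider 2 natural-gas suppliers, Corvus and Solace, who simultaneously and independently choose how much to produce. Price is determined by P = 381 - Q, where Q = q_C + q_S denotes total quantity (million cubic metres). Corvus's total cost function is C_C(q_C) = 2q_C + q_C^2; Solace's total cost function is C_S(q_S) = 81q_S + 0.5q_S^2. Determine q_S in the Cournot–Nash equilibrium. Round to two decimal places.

74.64

Corvus's profit: π_C = (381 - Q)q_C - (2q_C + q_C²). Setting ∂π_C/∂q_C = 0: 379 - 4q_C - (q_S) = 0.
Solace's profit: π_S = (381 - Q)q_S - (81q_S + (1/2)q_S²). Setting ∂π_S/∂q_S = 0: 300 - 3q_S - (q_C) = 0.
Rearranging gives the reaction functions q_C = (379 - q_S)/4 and q_S = (300 - q_C)/3.
Solving the pair: q_C = 837/11, q_S = 821/11.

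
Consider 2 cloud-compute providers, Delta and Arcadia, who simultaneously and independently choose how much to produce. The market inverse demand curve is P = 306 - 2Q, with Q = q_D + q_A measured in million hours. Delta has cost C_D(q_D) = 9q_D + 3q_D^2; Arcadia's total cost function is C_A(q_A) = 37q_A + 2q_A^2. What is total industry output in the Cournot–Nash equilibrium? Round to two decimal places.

51.76

Delta's profit: π_D = (306 - 2Q)q_D - (9q_D + 3q_D²). Setting ∂π_D/∂q_D = 0: 297 - 10q_D - 2(q_A) = 0.
Arcadia's first-order condition: 269 - 8q_A - 2(q_D) = 0.
Rearranging gives the reaction functions q_D = (297 - 2q_A)/10 and q_A = (269 - 2q_D)/8.
Substituting one into the other gives q_D = 919/38 and q_A = 524/19.
Total output Q = 919/38 + 524/19 = 1967/38.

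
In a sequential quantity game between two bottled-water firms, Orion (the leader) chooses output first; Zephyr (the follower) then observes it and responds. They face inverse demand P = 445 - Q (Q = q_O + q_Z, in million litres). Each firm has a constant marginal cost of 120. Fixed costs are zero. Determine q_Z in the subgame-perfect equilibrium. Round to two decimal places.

The follower Zephyr best-responds to any q_O: π_Z = (445 - Q)q_Z - 120q_Z.
Setting the follower's marginal profit to zero, 325 - q_O - 2q_Z = 0, i.e. q_Z = (325 - q_O)/2.
The leader anticipates this reaction. Substituting into P = 445 - Q gives P = 565/2 - (1/2)q_O, so π_O = (565/2 - (1/2)q_O)q_O - 120q_O.
The leader's first-order condition 325/2 - q_O = 0 yields q_O = 325/2.
Then q_Z = (325 - 325/2)/2 = 325/4.

81.25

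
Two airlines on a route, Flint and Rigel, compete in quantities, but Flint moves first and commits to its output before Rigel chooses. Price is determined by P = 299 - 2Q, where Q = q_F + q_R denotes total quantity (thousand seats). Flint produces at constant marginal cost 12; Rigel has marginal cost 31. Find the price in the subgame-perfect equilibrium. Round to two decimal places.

88.50

Solve by backward induction. Given q_F, the follower Rigel maximises π_R = (299 - 2q_F - 2q_R)q_R - 31q_R.
Setting the follower's marginal profit to zero, 268 - 2q_F - 4q_R = 0, i.e. q_R = (268 - 2q_F)/4.
Flint substitutes q_R(q_F) into its own profit: π_F = q_F(299 - 2q_F - (268 - 2q_F)/2) - 12q_F = (165 - q_F)q_F - 12q_F.
Maximising: ∂π_F/∂q_F = 153 - 2q_F = 0, giving q_F = 153/2.
Then q_R = (268 - 2·(153/2))/4 = 115/4.
Total output Q = 421/4, so price P = 299 - 2·(421/4) = 177/2.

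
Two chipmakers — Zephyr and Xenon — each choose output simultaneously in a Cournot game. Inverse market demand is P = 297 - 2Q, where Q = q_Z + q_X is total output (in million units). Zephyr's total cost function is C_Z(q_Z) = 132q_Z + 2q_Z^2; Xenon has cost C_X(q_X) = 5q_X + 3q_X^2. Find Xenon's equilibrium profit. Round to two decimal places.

Zephyr's profit: π_Z = (297 - 2Q)q_Z - (132q_Z + 2q_Z²). Setting ∂π_Z/∂q_Z = 0: 165 - 8q_Z - 2(q_X) = 0.
Xenon's first-order condition: 292 - 10q_X - 2(q_Z) = 0.
Rearranging gives the reaction functions q_Z = (165 - 2q_X)/8 and q_X = (292 - 2q_Z)/10.
Substituting one into the other gives q_Z = 533/38 and q_X = 1003/38.
Price P = 297 - 2·(768/19) = 216.1579.
Xenon's profit: 216.1579·(1003/38) - 5·(1003/38) - 3(1003/38)² = 3483.4107.

3483.41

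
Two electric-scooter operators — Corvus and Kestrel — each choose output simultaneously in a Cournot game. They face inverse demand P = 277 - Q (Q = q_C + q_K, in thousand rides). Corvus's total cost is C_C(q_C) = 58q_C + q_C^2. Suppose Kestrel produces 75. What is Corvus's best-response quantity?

36

With the rival's output fixed at 75, Corvus's profit is π_C = (277 - 75 - q_C)q_C - (58q_C + q_C²) = (202 - q_C)q_C - (58q_C + q_C²).
∂π_C/∂q_C = 144 - 4q_C = 0, so q_C = 36.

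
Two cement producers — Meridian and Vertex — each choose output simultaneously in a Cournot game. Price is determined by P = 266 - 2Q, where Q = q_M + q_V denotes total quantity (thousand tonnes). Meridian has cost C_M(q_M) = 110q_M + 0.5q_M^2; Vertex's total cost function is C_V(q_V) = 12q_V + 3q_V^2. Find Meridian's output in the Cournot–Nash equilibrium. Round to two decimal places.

Meridian's profit: π_M = (266 - 2Q)q_M - (110q_M + (1/2)q_M²). Setting ∂π_M/∂q_M = 0: 156 - 5q_M - 2(q_V) = 0.
Vertex's profit: π_V = (266 - 2Q)q_V - (12q_V + 3q_V²). Setting ∂π_V/∂q_V = 0: 254 - 10q_V - 2(q_M) = 0.
So q_M = (156 - 2q_V)/5 and q_V = (254 - 2q_M)/10.
Substituting one into the other gives q_M = 526/23 and q_V = 479/23.

22.87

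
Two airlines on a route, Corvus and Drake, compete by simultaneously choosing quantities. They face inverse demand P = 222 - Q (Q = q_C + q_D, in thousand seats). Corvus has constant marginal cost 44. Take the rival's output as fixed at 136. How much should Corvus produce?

21

With the rival's output fixed at 136, Corvus's profit is π_C = (222 - 136 - q_C)q_C - (44q_C) = (86 - q_C)q_C - (44q_C).
∂π_C/∂q_C = 42 - 2q_C = 0, so q_C = 21.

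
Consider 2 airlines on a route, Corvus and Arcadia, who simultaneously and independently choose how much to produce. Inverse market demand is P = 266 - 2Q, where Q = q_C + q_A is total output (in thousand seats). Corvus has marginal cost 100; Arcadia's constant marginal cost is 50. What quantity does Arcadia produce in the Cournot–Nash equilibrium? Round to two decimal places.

Corvus's profit: π_C = (266 - 2Q)q_C - (100q_C). Setting ∂π_C/∂q_C = 0: 166 - 4q_C - 2(q_A) = 0.
Arcadia's first-order condition: 216 - 4q_A - 2(q_C) = 0.
Rearranging gives the reaction functions q_C = (166 - 2q_A)/4 and q_A = (216 - 2q_C)/4.
Substituting one into the other gives q_C = 58/3 and q_A = 133/3.

44.33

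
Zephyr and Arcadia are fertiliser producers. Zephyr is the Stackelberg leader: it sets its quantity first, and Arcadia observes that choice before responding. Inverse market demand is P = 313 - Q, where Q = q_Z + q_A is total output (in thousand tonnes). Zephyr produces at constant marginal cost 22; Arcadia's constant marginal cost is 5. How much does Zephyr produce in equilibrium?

Solve by backward induction. Given q_Z, the follower Arcadia maximises π_A = (313 - q_Z - q_A)q_A - 5q_A.
∂π_A/∂q_A = 308 - q_Z - 2q_A = 0 gives the reaction function q_A = (308 - q_Z)/2.
The leader anticipates this reaction. Substituting into P = 313 - Q gives P = 159 - (1/2)q_Z, so π_Z = (159 - (1/2)q_Z)q_Z - 22q_Z.
Maximising: ∂π_Z/∂q_Z = 137 - q_Z = 0, giving q_Z = 137.
Then q_A = (308 - 137)/2 = 171/2.

137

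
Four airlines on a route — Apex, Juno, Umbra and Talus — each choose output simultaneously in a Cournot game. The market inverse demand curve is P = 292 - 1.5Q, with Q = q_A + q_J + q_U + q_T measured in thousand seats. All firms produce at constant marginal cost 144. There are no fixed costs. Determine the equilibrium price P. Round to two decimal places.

A representative firm's profit is π_i = q_i(292 - 1.5Q) - 144q_i.
Setting ∂π_i/∂q_i = 0 with rivals' quantities fixed: 148 - 3q_i - (3/2)·Σ_{j≠i} q_j = 0.
By symmetry each firm produces the same amount; substituting Σ_{j≠i} q_j = 3q_i yields q_i = 148/(15/2) = 296/15.
Total output Q = 1184/15, so price P = 292 - (3/2)·(1184/15) = 868/5.

173.60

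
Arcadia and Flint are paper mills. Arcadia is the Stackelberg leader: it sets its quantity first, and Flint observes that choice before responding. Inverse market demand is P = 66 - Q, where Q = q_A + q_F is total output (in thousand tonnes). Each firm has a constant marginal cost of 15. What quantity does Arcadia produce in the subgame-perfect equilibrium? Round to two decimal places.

Solve by backward induction. Given q_A, the follower Flint maximises π_F = (66 - q_A - q_F)q_F - 15q_F.
∂π_F/∂q_F = 51 - q_A - 2q_F = 0 gives the reaction function q_F = (51 - q_A)/2.
Arcadia substitutes q_F(q_A) into its own profit: π_A = q_A(66 - q_A - (51 - q_A)/2) - 15q_A = (81/2 - (1/2)q_A)q_A - 15q_A.
Leader FOC: 51/2 - q_A = 0, so q_A = 51/2.
Then q_F = (51 - 51/2)/2 = 51/4.

25.50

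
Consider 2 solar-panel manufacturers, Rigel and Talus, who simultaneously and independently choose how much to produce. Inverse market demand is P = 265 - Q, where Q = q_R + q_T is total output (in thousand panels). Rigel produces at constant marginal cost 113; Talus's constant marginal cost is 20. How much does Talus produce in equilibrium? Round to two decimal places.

112.67

Rigel's profit: π_R = (265 - Q)q_R - (113q_R). Setting ∂π_R/∂q_R = 0: 152 - 2q_R - (q_T) = 0.
Talus's profit: π_T = (265 - Q)q_T - (20q_T). Setting ∂π_T/∂q_T = 0: 245 - 2q_T - (q_R) = 0.
Best responses: q_R = (152 - q_T)/2, q_T = (245 - q_R)/2.
Substituting one into the other gives q_R = 59/3 and q_T = 338/3.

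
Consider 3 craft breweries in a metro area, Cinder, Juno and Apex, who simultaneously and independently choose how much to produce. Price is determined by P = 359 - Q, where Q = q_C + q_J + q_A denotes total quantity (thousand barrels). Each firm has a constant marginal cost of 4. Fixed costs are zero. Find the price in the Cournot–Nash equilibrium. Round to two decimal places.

92.75

A representative firm's profit is π_i = q_i(359 - Q) - 4q_i.
First-order condition (treating rivals' output as given): 355 - 2q_i - Σ_{j≠i} q_j = 0.
By symmetry each firm produces the same amount; substituting Σ_{j≠i} q_j = 2q_i yields q_i = 355/4.
Total output Q = 1065/4, so price P = 359 - 1065/4 = 371/4.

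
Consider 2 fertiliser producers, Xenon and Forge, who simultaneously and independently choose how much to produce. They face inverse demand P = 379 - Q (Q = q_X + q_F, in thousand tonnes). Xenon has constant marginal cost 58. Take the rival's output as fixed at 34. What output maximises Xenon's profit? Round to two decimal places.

With the rival's output fixed at 34, Xenon's profit is π_X = (379 - 34 - q_X)q_X - (58q_X) = (345 - q_X)q_X - (58q_X).
∂π_X/∂q_X = 287 - 2q_X = 0, so q_X = 287/2.

143.50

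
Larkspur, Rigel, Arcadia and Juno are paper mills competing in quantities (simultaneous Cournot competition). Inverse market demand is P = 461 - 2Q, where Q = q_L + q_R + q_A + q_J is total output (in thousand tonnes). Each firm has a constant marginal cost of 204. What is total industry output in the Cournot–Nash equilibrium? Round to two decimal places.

Each firm earns π_i = (461 - 2Q)q_i - 204q_i.
First-order condition (treating rivals' output as given): 257 - 4q_i - 2·Σ_{j≠i} q_j = 0.
By symmetry each firm produces the same amount; substituting Σ_{j≠i} q_j = 3q_i yields q_i = 257/10.
Total output Q = 257/10 + 257/10 + 257/10 + 257/10 = 514/5.

102.80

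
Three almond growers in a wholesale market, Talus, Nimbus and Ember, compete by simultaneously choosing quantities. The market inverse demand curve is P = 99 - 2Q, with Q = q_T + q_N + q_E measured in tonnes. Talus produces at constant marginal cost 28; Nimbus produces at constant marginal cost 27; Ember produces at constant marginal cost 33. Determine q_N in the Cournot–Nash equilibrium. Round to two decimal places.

Talus's profit: π_T = (99 - 2Q)q_T - (28q_T). Setting ∂π_T/∂q_T = 0: 71 - 4q_T - 2(q_N + q_E) = 0.
Nimbus's first-order condition: 72 - 4q_N - 2(q_T + q_E) = 0.
Ember's profit: π_E = (99 - 2Q)q_E - (33q_E). Setting ∂π_E/∂q_E = 0: 66 - 4q_E - 2(q_T + q_N) = 0.
Adding the 3 first-order conditions: 209 − 8Q = 0, so Q = 209/8.
Back-substituting: q_T = (71 − 209/4)/2 = 75/8, q_N = (72 − 209/4)/2 = 79/8, q_E = (66 − 209/4)/2 = 55/8.

9.88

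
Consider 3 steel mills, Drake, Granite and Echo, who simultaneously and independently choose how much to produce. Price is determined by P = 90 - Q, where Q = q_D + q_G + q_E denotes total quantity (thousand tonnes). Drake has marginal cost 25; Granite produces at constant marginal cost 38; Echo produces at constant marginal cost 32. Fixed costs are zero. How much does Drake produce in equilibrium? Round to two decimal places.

21.25

Drake's profit: π_D = (90 - Q)q_D - (25q_D). Setting ∂π_D/∂q_D = 0: 65 - 2q_D - (q_G + q_E) = 0.
Granite's first-order condition: 52 - 2q_G - (q_D + q_E) = 0.
Echo's first-order condition: 58 - 2q_E - (q_D + q_G) = 0.
Summing all 3 equations gives 175 − 4Q = 0, hence Q = 175/4.
Back-substituting: q_D = (65 − 175/4) = 85/4, q_G = (52 − 175/4) = 33/4, q_E = (58 − 175/4) = 57/4.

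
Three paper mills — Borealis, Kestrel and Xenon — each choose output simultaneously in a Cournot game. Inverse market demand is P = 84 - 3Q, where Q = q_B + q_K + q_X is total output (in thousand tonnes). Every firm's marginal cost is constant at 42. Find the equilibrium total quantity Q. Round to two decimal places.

A representative firm's profit is π_i = q_i(84 - 3Q) - 42q_i.
Setting ∂π_i/∂q_i = 0 with rivals' quantities fixed: 42 - 6q_i - 3·Σ_{j≠i} q_j = 0.
With identical firms every q_j equals q_i, so Σ_{j≠i} q_j = 2q_i and 42 = 12q_i, giving q_i = 7/2.
Total output Q = 7/2 + 7/2 + 7/2 = 21/2.

10.50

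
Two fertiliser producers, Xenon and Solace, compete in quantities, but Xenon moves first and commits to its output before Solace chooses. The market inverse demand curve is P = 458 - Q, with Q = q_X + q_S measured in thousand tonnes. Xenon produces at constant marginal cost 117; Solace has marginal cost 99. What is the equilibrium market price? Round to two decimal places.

197.75

The follower Solace best-responds to any q_X: π_S = (458 - Q)q_S - 99q_S.
Setting the follower's marginal profit to zero, 359 - q_X - 2q_S = 0, i.e. q_S = (359 - q_X)/2.
Xenon substitutes q_S(q_X) into its own profit: π_X = q_X(458 - q_X - (359 - q_X)/2) - 117q_X = (557/2 - (1/2)q_X)q_X - 117q_X.
Leader FOC: 323/2 - q_X = 0, so q_X = 323/2.
Then q_S = (359 - 323/2)/2 = 395/4.
Total output Q = 1041/4, so price P = 458 - 1041/4 = 791/4.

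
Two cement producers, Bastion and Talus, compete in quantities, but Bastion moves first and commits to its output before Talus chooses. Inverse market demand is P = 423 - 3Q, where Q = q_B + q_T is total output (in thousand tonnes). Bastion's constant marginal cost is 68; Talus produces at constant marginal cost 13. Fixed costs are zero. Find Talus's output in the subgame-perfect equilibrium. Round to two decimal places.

Solve by backward induction. Given q_B, the follower Talus maximises π_T = (423 - 3q_B - 3q_T)q_T - 13q_T.
Follower FOC: 410 - 3q_B - 6q_T = 0, so q_T(q_B) = (410 - 3q_B)/6.
Bastion substitutes q_T(q_B) into its own profit: π_B = q_B(423 - 3q_B - (410 - 3q_B)/2) - 68q_B = (218 - (3/2)q_B)q_B - 68q_B.
Leader FOC: 150 - 3q_B = 0, so q_B = 50.
Then q_T = (410 - 3·50)/6 = 130/3.

43.33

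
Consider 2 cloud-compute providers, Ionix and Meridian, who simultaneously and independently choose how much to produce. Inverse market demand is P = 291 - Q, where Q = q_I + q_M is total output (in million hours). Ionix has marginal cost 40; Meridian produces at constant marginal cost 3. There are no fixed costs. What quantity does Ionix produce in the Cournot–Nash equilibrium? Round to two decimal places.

71.33

Ionix's profit: π_I = (291 - Q)q_I - (40q_I). Setting ∂π_I/∂q_I = 0: 251 - 2q_I - (q_M) = 0.
Meridian's first-order condition: 288 - 2q_M - (q_I) = 0.
Best responses: q_I = (251 - q_M)/2, q_M = (288 - q_I)/2.
Substituting one into the other gives q_I = 214/3 and q_M = 325/3.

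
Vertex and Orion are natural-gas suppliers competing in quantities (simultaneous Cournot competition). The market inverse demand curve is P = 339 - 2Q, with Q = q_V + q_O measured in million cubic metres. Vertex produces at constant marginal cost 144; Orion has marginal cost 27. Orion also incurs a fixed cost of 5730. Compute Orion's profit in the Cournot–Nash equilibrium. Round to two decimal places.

4494.50

Vertex's profit: π_V = (339 - 2Q)q_V - (144q_V). Setting ∂π_V/∂q_V = 0: 195 - 4q_V - 2(q_O) = 0.
Orion's profit: π_O = (339 - 2Q)q_O - (27q_O). Setting ∂π_O/∂q_O = 0: 312 - 4q_O - 2(q_V) = 0.
Rearranging gives the reaction functions q_V = (195 - 2q_O)/4 and q_O = (312 - 2q_V)/4.
Solving the pair: q_V = 13, q_O = 143/2.
Price P = 339 - 2·(169/2) = 170.
Orion's profit: (170 - 27)·(143/2) - 5730 = 4494.5000.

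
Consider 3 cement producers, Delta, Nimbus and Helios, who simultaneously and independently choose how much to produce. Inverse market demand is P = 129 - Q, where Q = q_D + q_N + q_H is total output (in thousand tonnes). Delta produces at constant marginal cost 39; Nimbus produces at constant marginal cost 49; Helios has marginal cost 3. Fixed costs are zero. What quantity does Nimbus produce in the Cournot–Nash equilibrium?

6

Delta's profit: π_D = (129 - Q)q_D - (39q_D). Setting ∂π_D/∂q_D = 0: 90 - 2q_D - (q_N + q_H) = 0.
Nimbus's profit: π_N = (129 - Q)q_N - (49q_N). Setting ∂π_N/∂q_N = 0: 80 - 2q_N - (q_D + q_H) = 0.
Helios's profit: π_H = (129 - Q)q_H - (3q_H). Setting ∂π_H/∂q_H = 0: 126 - 2q_H - (q_D + q_N) = 0.
Summing all 3 equations gives 296 − 4Q = 0, hence Q = 74.
Back-substituting: q_D = (90 − 74) = 16, q_N = (80 − 74) = 6, q_H = (126 − 74) = 52.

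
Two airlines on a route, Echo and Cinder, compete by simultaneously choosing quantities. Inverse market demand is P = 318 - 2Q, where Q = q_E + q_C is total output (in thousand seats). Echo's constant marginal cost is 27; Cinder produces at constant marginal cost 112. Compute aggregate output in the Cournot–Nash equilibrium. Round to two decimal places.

Echo's profit: π_E = (318 - 2Q)q_E - (27q_E). Setting ∂π_E/∂q_E = 0: 291 - 4q_E - 2(q_C) = 0.
Cinder's first-order condition: 206 - 4q_C - 2(q_E) = 0.
Best responses: q_E = (291 - 2q_C)/4, q_C = (206 - 2q_E)/4.
Substituting one into the other gives q_E = 188/3 and q_C = 121/6.
Total output Q = 188/3 + 121/6 = 497/6.

82.83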